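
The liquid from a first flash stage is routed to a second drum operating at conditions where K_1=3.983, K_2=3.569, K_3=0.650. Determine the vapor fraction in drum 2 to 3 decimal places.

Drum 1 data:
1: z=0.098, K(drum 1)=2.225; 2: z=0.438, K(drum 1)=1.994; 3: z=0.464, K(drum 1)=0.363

V/F (drum 2) = 0.854

Drum 1:
Newton–Raphson from ψ₁ = 0.5:
  ψ₁ = 0.500: g = -0.0684, g' = -0.655 → ψ₁ = 0.396
  ψ₁ = 0.396: g = -0.0018, g' = -0.626 → ψ₁ = 0.393
Converged at ψ₁ = 0.393.
Drum-1 compositions:
  1: x = 0.066, y = 0.147
  2: x = 0.315, y = 0.628
  3: x = 0.619, y = 0.225
Drum-2 feed = drum-1 liquid: z₂ = (0.0662, 0.3150, 0.6188).
Drum 2:
Rachford–Rice: g(ψ₂) = Σ zᵢ(Kᵢ−1)/(1+ψ₂(Kᵢ−1)) = 0.
Feasibility: ΣzᵢKᵢ = 1.790, Σzᵢ/Kᵢ = 1.057 — both > 1, two phases present.
Iterate (Newton) starting at ψ₂ = 0.48:
  ψ₂ = 0.480: g = 0.1832, g' = -0.626 → ψ₂ = 0.773
  ψ₂ = 0.773: g = 0.0339, g' = -0.430 → ψ₂ = 0.852
  ψ₂ = 0.852: g = 0.0010, g' = -0.405 → ψ₂ = 0.854
Converged at ψ₂ = 0.854.
  1: x = 0.019, y = 0.074
  2: x = 0.099, y = 0.352
  3: x = 0.883, y = 0.574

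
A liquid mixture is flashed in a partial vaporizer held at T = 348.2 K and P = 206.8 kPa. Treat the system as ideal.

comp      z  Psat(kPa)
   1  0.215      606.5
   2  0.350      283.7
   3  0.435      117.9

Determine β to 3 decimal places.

β = 0.737

Raoult's law: Kᵢ = Pᵢˢᵃᵗ/P = Pᵢˢᵃᵗ/206.8.
  K_1 = 606.5/206.8 = 2.93279, K_2 = 283.7/206.8 = 1.37186, K_3 = 117.9/206.8 = 0.57012
Newton–Raphson from β = 0.39:
  β = 0.390: g = 0.1259, g' = -0.414 → β = 0.694
  β = 0.694: g = 0.0144, g' = -0.340 → β = 0.736
  β = 0.736: g = 0.0000, g' = -0.339 → β = 0.737
Converged at β = 0.737.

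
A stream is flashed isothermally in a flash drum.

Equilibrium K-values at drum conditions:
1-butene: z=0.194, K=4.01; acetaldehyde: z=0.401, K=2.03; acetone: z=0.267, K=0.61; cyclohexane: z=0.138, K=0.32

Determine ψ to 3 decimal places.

ψ = 0.859

Let ψ = V/F and solve Σ zᵢ(Kᵢ−1)/(1+ψ(Kᵢ−1)) = 0.
Check two-phase: ΣzᵢKᵢ = 1.799 > 1 and Σzᵢ/Kᵢ = 1.115 > 1, so g(0) = 0.799 > 0 and g(1) = -0.115 < 0.
Newton–Raphson from ψ = 0.65:
  ψ = 0.650: g = 0.1372, g' = -0.632 → ψ = 0.867
  ψ = 0.867: g = -0.0062, g' = -0.725 → ψ = 0.859
Converged at ψ = 0.859.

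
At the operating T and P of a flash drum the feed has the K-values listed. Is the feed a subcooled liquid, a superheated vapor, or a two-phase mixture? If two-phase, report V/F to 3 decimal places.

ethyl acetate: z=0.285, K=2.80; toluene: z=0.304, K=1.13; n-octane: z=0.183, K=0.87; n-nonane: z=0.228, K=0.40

two-phase, V/F = 0.703

ΣzᵢKᵢ = 1.392; Σzᵢ/Kᵢ = 1.151.
Both exceed 1, so a two-phase solution exists.
Newton iteration, ψ⁰ = 0.5:
  ψ = 0.500: g = 0.0862, g' = -0.431 → ψ = 0.700
  ψ = 0.700: g = 0.0012, g' = -0.433 → ψ = 0.703
Converged at ψ = 0.703.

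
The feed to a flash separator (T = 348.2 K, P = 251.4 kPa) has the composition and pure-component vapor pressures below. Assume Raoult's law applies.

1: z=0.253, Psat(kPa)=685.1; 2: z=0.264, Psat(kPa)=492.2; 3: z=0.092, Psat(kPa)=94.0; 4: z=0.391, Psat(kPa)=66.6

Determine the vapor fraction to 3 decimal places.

ψ = 0.351

Raoult's law: Kᵢ = Pᵢˢᵃᵗ/P = Pᵢˢᵃᵗ/251.4.
  K_1 = 685.1/251.4 = 2.72514, K_2 = 492.2/251.4 = 1.95784, K_3 = 94.0/251.4 = 0.37391, K_4 = 66.6/251.4 = 0.26492
Rachford–Rice: g(ψ) = Σ zᵢ(Kᵢ−1)/(1+ψ(Kᵢ−1)) = 0.
Check two-phase: ΣzᵢKᵢ = 1.344 > 1 and Σzᵢ/Kᵢ = 1.950 > 1, so g(0) = 0.344 > 0 and g(1) = -0.950 < 0.
Iterate (Newton) starting at ψ = 0.59:
  ψ = 0.590: g = -0.2210, g' = -1.033 → ψ = 0.376
  ψ = 0.376: g = -0.0220, g' = -0.873 → ψ = 0.351
Converged at ψ = 0.351.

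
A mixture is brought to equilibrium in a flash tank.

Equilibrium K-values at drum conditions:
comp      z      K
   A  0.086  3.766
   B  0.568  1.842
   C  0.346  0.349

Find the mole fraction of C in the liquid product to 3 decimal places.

x_C = 0.603

Iterate (Newton) starting at β = 0.47:
  β = 0.470: g = 0.1215, g' = -0.636 → β = 0.661
  β = 0.661: g = -0.0042, g' = -0.700 → β = 0.655
Converged at β = 0.655.
Compositions from xᵢ = zᵢ/(1+β(Kᵢ−1)), yᵢ = Kᵢxᵢ:
  A: x = 0.031, y = 0.115
  B: x = 0.366, y = 0.674
  C: x = 0.603, y = 0.211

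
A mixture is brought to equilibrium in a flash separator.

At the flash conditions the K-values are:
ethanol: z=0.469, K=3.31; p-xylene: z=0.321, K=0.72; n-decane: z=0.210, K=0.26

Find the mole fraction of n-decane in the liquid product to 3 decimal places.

Newton–Raphson from ψ = 0.4:
  ψ = 0.400: g = 0.2411, g' = -0.940 → ψ = 0.657
  ψ = 0.657: g = 0.0181, g' = -0.868 → ψ = 0.677
Converged at ψ = 0.677.
Compositions from xᵢ = zᵢ/(1+ψ(Kᵢ−1)), yᵢ = Kᵢxᵢ:
  ethanol: x = 0.183, y = 0.605
  p-xylene: x = 0.396, y = 0.285
  n-decane: x = 0.421, y = 0.109

x_n-decane = 0.421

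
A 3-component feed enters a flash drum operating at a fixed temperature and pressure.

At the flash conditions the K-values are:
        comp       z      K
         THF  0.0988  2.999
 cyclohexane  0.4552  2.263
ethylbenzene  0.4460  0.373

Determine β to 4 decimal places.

Newton–Raphson from β = 0.5:
  β = 0.5000: g = 0.04382, g' = -0.7436 → β = 0.5589
  β = 0.5589: g = -0.00022, g' = -0.7531 → β = 0.5586
Converged at β = 0.5586.

β = 0.5586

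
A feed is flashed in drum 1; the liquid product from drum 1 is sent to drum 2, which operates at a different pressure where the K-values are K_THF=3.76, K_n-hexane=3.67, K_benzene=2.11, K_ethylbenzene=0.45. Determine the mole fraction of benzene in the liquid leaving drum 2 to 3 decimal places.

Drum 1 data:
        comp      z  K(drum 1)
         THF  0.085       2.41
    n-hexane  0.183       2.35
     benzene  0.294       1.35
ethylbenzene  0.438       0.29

Drum 1:
Newton iteration, ψ₁⁰ = 0.5:
  ψ₁ = 0.500: g = -0.1768, g' = -0.734 → ψ₁ = 0.259
  ψ₁ = 0.259: g = -0.0159, g' = -0.636 → ψ₁ = 0.234
Converged at ψ₁ = 0.234.
Drum-1 compositions:
  THF: x = 0.064, y = 0.154
  n-hexane: x = 0.139, y = 0.327
  benzene: x = 0.272, y = 0.367
  ethylbenzene: x = 0.525, y = 0.152
Drum-2 feed = drum-1 liquid: z₂ = (0.0639, 0.1391, 0.2717, 0.5253).
Drum 2:
Iterate (Newton) starting at ψ₂ = 0.5:
  ψ₂ = 0.500: g = 0.0286, g' = -0.709 → ψ₂ = 0.540
  ψ₂ = 0.540: g = 0.0003, g' = -0.697 → ψ₂ = 0.541
Converged at ψ₂ = 0.541.
  THF: x = 0.026, y = 0.096
  n-hexane: x = 0.057, y = 0.209
  benzene: x = 0.170, y = 0.358
  ethylbenzene: x = 0.748, y = 0.336

x_benzene (drum 2) = 0.170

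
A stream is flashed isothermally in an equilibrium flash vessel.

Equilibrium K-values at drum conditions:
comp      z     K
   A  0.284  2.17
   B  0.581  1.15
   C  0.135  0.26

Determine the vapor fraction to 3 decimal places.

Newton–Raphson from ψ = 0.67:
  ψ = 0.670: g = 0.0673, g' = -0.424 → ψ = 0.829
  ψ = 0.829: g = -0.0122, g' = -0.605 → ψ = 0.809
  ψ = 0.809: g = -0.0003, g' = -0.572 → ψ = 0.808
Converged at ψ = 0.808.

ψ = 0.808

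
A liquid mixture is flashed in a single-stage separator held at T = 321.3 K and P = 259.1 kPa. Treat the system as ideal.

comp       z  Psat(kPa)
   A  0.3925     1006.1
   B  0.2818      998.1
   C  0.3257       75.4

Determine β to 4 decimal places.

Raoult's law: Kᵢ = Pᵢˢᵃᵗ/P = Pᵢˢᵃᵗ/259.1.
  K_A = 1006.1/259.1 = 3.883057, K_B = 998.1/259.1 = 3.852181, K_C = 75.4/259.1 = 0.291007
Material balance + equilibrium reduce to Σ zᵢ(Kᵢ−1)/(1+β(Kᵢ−1)) = 0.
Check two-phase: ΣzᵢKᵢ = 2.7044 > 1 and Σzᵢ/Kᵢ = 1.2934 > 1, so g(0) = 1.7044 > 0 and g(1) = -0.2934 < 0.
Newton iteration, β⁰ = 0.5:
  β = 0.5000: g = 0.43704, g' = -1.3297 → β = 0.8287
  β = 0.8287: g = 0.01301, g' = -1.4490 → β = 0.8377
  β = 0.8377: g = -0.00010, g' = -1.4720 → β = 0.8376
Converged at β = 0.8376.

β = 0.8376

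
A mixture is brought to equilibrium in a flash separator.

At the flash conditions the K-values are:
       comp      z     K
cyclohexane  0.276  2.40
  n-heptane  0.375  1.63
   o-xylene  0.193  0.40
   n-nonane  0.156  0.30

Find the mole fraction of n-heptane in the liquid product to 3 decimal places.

Material balance + equilibrium reduce to Σ zᵢ(Kᵢ−1)/(1+ψ(Kᵢ−1)) = 0.
Feasibility: ΣzᵢKᵢ = 1.398, Σzᵢ/Kᵢ = 1.348 — both > 1, two phases present.
Newton iteration, ψ⁰ = 0.5:
  ψ = 0.500: g = 0.0735, g' = -0.596 → ψ = 0.623
  ψ = 0.623: g = -0.0028, g' = -0.649 → ψ = 0.619
Converged at ψ = 0.619.
Compositions from xᵢ = zᵢ/(1+ψ(Kᵢ−1)), yᵢ = Kᵢxᵢ:
  cyclohexane: x = 0.148, y = 0.355
  n-heptane: x = 0.270, y = 0.440
  o-xylene: x = 0.307, y = 0.123
  n-nonane: x = 0.275, y = 0.083

x_n-heptane = 0.270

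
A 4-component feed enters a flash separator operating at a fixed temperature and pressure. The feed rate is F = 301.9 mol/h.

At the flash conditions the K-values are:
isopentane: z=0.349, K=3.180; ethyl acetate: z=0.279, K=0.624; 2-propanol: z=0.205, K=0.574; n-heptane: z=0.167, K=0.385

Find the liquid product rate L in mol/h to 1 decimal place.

L = 162.5 mol/h

Material balance + equilibrium reduce to Σ zᵢ(Kᵢ−1)/(1+ψ(Kᵢ−1)) = 0.
g(0) = ΣzᵢKᵢ − 1 = 0.466 and g(1) = 1 − Σzᵢ/Kᵢ = -0.348, so a root lies in (0, 1).
Newton iteration, ψ⁰ = 0.5:
  ψ = 0.500: g = -0.0244, g' = -0.631 → ψ = 0.461
  ψ = 0.461: g = 0.0004, g' = -0.651 → ψ = 0.462
Converged at ψ = 0.462.
Then V = ψ·F = 0.4618·301.9 = 139.4 mol/h and L = F − V = 162.5 mol/h.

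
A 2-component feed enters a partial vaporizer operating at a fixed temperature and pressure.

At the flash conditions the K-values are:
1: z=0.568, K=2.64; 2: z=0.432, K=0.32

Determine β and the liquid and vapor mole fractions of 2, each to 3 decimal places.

β = 0.572, x_2 = 0.707, y_2 = 0.226

Rachford–Rice: g(β) = Σ zᵢ(Kᵢ−1)/(1+β(Kᵢ−1)) = 0.
g(0) = ΣzᵢKᵢ − 1 = 0.638 and g(1) = 1 − Σzᵢ/Kᵢ = -0.565, so a root lies in (0, 1).
Newton iteration, β⁰ = 0.66:
  β = 0.660: g = -0.0856, g' = -1.010 → β = 0.575
  β = 0.575: g = -0.0031, g' = -0.943 → β = 0.572
Converged at β = 0.572.
Compositions from xᵢ = zᵢ/(1+β(Kᵢ−1)), yᵢ = Kᵢxᵢ:
  1: x = 0.293, y = 0.774
  2: x = 0.707, y = 0.226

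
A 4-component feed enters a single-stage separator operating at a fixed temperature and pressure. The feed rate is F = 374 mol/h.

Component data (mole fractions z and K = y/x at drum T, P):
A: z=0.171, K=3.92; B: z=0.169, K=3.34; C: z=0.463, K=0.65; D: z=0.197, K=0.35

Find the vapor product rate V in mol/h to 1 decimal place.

Let ψ = V/F and solve Σ zᵢ(Kᵢ−1)/(1+ψ(Kᵢ−1)) = 0.
g(0) = ΣzᵢKᵢ − 1 = 0.605 and g(1) = 1 − Σzᵢ/Kᵢ = -0.369, so a root lies in (0, 1).
Newton iteration, ψ⁰ = 0.3:
  ψ = 0.300: g = 0.1584, g' = -0.933 → ψ = 0.470
  ψ = 0.470: g = 0.0206, g' = -0.723 → ψ = 0.498
  ψ = 0.498: g = 0.0003, g' = -0.704 → ψ = 0.499
Converged at ψ = 0.499.
Then V = ψ·F = 0.4987·374 = 186.5 mol/h and L = F − V = 187.5 mol/h.

V = 186.5 mol/h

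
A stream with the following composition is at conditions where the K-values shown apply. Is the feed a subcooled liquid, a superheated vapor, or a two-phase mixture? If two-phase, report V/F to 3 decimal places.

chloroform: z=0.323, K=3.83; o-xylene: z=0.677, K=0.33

two-phase, V/F = 0.243

ΣzᵢKᵢ = 1.461; Σzᵢ/Kᵢ = 2.136.
Both exceed 1, so a two-phase solution exists.
Rachford–Rice: g(ψ) = Σ zᵢ(Kᵢ−1)/(1+ψ(Kᵢ−1)) = 0.
Binary case is linear: z₁(K₁−1)(1+ψ(K₂−1)) + z₂(K₂−1)(1+ψ(K₁−1)) = 0
⇒ ψ = [z₁(K₁−1)+z₂(K₂−1)] / [−(K₁−1)(K₂−1)] = 0.4605/1.8961 = 0.243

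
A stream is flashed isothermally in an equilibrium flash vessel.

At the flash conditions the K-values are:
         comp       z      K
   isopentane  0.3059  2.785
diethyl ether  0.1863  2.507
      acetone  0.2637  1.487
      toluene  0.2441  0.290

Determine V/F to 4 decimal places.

V/F = 0.8440

Material balance + equilibrium reduce to Σ zᵢ(Kᵢ−1)/(1+V/F(Kᵢ−1)) = 0.
Feasibility: ΣzᵢKᵢ = 1.7819, Σzᵢ/Kᵢ = 1.2032 — both > 1, two phases present.
Newton iteration, V/F⁰ = 0.5:
  V/F = 0.5000: g = 0.28321, g' = -0.7460 → V/F = 0.8797
  V/F = 0.8797: g = -0.03854, g' = -1.1294 → V/F = 0.8455
  V/F = 0.8455: g = -0.00161, g' = -1.0383 → V/F = 0.8440
Converged at V/F = 0.8440.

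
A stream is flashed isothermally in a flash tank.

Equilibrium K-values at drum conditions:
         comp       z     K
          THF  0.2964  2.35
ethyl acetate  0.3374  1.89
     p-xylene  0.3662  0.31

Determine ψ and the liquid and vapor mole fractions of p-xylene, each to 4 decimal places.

ψ = 0.5816, x_p-xylene = 0.6116, y_p-xylene = 0.1896

Rachford–Rice: g(ψ) = Σ zᵢ(Kᵢ−1)/(1+ψ(Kᵢ−1)) = 0.
Feasibility: ΣzᵢKᵢ = 1.4477, Σzᵢ/Kᵢ = 1.4859 — both > 1, two phases present.
Newton iteration, ψ⁰ = 0.39:
  ψ = 0.3900: g = 0.13933, g' = -0.7055 → ψ = 0.5875
  ψ = 0.5875: g = -0.00461, g' = -0.7763 → ψ = 0.5816
Converged at ψ = 0.5816.
Compositions from xᵢ = zᵢ/(1+ψ(Kᵢ−1)), yᵢ = Kᵢxᵢ:
  THF: x = 0.1660, y = 0.3902
  ethyl acetate: x = 0.2223, y = 0.4202
  p-xylene: x = 0.6116, y = 0.1896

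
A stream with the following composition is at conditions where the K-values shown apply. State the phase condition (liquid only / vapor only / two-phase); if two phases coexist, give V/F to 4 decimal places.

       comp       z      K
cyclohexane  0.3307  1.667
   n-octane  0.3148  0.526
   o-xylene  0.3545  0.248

liquid only

ΣzᵢKᵢ = 0.8048; Σzᵢ/Kᵢ = 2.2263.
Since ΣzᵢKᵢ < 1 the mixture is below its bubble point — single liquid phase.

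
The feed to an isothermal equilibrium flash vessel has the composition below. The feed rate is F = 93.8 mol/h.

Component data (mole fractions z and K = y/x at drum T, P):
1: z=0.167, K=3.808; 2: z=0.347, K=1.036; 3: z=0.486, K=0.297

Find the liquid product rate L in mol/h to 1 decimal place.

L = 83.4 mol/h

Let ψ = V/F and solve Σ zᵢ(Kᵢ−1)/(1+ψ(Kᵢ−1)) = 0.
g(0) = ΣzᵢKᵢ − 1 = 0.140 and g(1) = 1 − Σzᵢ/Kᵢ = -1.015, so a root lies in (0, 1).
Iterate (Newton) starting at ψ = 0.52:
  ψ = 0.520: g = -0.3356, g' = -0.815 → ψ = 0.108
  ψ = 0.108: g = 0.0025, g' = -1.057 → ψ = 0.110
Converged at ψ = 0.110.
Then V = ψ·F = 0.1104·93.8 = 10.4 mol/h and L = F − V = 83.4 mol/h.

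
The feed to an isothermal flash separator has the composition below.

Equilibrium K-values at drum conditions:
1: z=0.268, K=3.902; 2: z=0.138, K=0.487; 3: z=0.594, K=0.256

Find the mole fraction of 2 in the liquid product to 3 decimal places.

x_2 = 0.148

Material balance + equilibrium reduce to Σ zᵢ(Kᵢ−1)/(1+ψ(Kᵢ−1)) = 0.
Feasibility: ΣzᵢKᵢ = 1.265, Σzᵢ/Kᵢ = 2.672 — both > 1, two phases present.
Newton–Raphson from ψ = 0.5:
  ψ = 0.500: g = -0.4816, g' = -1.275 → ψ = 0.122
  ψ = 0.122: g = 0.0123, g' = -1.669 → ψ = 0.130
Converged at ψ = 0.130.
Compositions from xᵢ = zᵢ/(1+ψ(Kᵢ−1)), yᵢ = Kᵢxᵢ:
  1: x = 0.195, y = 0.760
  2: x = 0.148, y = 0.072
  3: x = 0.657, y = 0.168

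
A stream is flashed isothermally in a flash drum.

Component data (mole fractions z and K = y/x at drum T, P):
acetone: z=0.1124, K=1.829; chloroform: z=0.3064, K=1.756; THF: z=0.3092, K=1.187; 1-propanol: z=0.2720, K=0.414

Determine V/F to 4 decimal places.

V/F = 0.6770

Rachford–Rice: g(V/F) = Σ zᵢ(Kᵢ−1)/(1+V/F(Kᵢ−1)) = 0.
Check two-phase: ΣzᵢKᵢ = 1.2232 > 1 and Σzᵢ/Kᵢ = 1.1534 > 1, so g(0) = 0.2232 > 0 and g(1) = -0.1534 < 0.
Iterate (Newton) starting at V/F = 0.5:
  V/F = 0.5000: g = 0.06140, g' = -0.3267 → V/F = 0.6879
  V/F = 0.6879: g = -0.00409, g' = -0.3778 → V/F = 0.6771
  V/F = 0.6771: g = -0.00002, g' = -0.3735 → V/F = 0.6770
Converged at V/F = 0.6770.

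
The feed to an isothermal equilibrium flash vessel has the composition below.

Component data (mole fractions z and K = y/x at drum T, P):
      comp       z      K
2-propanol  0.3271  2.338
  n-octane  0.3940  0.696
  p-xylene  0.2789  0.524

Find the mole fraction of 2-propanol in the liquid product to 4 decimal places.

Rachford–Rice: g(V/F) = Σ zᵢ(Kᵢ−1)/(1+V/F(Kᵢ−1)) = 0.
g(0) = ΣzᵢKᵢ − 1 = 0.1851 and g(1) = 1 − Σzᵢ/Kᵢ = -0.2382, so a root lies in (0, 1).
Iterate (Newton) starting at V/F = 0.32:
  V/F = 0.3200: g = 0.01716, g' = -0.4197 → V/F = 0.3609
  V/F = 0.3609: g = 0.00032, g' = -0.4044 → V/F = 0.3617
Converged at V/F = 0.3617.
Compositions from xᵢ = zᵢ/(1+V/F(Kᵢ−1)), yᵢ = Kᵢxᵢ:
  2-propanol: x = 0.2204, y = 0.5154
  n-octane: x = 0.4427, y = 0.3081
  p-xylene: x = 0.3369, y = 0.1765

x_2-propanol = 0.2204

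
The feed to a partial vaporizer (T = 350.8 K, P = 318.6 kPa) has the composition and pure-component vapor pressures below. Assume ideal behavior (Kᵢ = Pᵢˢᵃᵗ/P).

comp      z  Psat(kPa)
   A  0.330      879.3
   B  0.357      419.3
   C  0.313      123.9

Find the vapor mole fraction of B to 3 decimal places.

Raoult's law: Kᵢ = Pᵢˢᵃᵗ/P = Pᵢˢᵃᵗ/318.6.
  K_A = 879.3/318.6 = 2.75989, K_B = 419.3/318.6 = 1.31607, K_C = 123.9/318.6 = 0.38889
Newton iteration, ψ⁰ = 0.5:
  ψ = 0.500: g = 0.1309, g' = -0.558 → ψ = 0.735
  ψ = 0.735: g = -0.0022, g' = -0.603 → ψ = 0.731
Converged at ψ = 0.731.
Compositions from xᵢ = zᵢ/(1+ψ(Kᵢ−1)), yᵢ = Kᵢxᵢ:
  A: x = 0.144, y = 0.398
  B: x = 0.290, y = 0.382
  C: x = 0.566, y = 0.220

y_B = 0.382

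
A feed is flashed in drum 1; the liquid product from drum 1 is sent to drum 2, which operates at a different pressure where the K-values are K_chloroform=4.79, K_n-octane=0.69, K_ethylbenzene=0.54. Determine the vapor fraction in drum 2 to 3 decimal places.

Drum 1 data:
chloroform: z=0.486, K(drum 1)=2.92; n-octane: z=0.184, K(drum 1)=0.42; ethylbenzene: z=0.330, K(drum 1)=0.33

V/F (drum 2) = 0.410

Drum 1:
Material balance + equilibrium reduce to Σ zᵢ(Kᵢ−1)/(1+ψ₁(Kᵢ−1)) = 0.
Check two-phase: ΣzᵢKᵢ = 1.605 > 1 and Σzᵢ/Kᵢ = 1.605 > 1, so g(0) = 0.605 > 0 and g(1) = -0.605 < 0.
Iterate (Newton) starting at ψ₁ = 0.5:
  ψ₁ = 0.500: g = -0.0067, g' = -0.924 → ψ₁ = 0.493
Converged at ψ₁ = 0.493.
Drum-1 compositions:
  chloroform: x = 0.250, y = 0.729
  n-octane: x = 0.258, y = 0.108
  ethylbenzene: x = 0.493, y = 0.163
Drum-2 feed = drum-1 liquid: z₂ = (0.2497, 0.2576, 0.4926).
Drum 2:
Let ψ₂ = V/F and solve Σ zᵢ(Kᵢ−1)/(1+ψ₂(Kᵢ−1)) = 0.
Check two-phase: ΣzᵢKᵢ = 1.640 > 1 and Σzᵢ/Kᵢ = 1.338 > 1, so g(0) = 0.640 > 0 and g(1) = -0.338 < 0.
Newton iteration, ψ₂⁰ = 0.5:
  ψ₂ = 0.500: g = -0.0619, g' = -0.639 → ψ₂ = 0.403
  ψ₂ = 0.403: g = 0.0050, g' = -0.751 → ψ₂ = 0.410
Converged at ψ₂ = 0.410.
  chloroform: x = 0.098, y = 0.469
  n-octane: x = 0.295, y = 0.204
  ethylbenzene: x = 0.607, y = 0.328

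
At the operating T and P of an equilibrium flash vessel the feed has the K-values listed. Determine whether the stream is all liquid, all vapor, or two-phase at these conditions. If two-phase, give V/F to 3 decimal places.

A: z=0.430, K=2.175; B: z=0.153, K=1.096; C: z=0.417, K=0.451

ΣzᵢKᵢ = 1.291; Σzᵢ/Kᵢ = 1.262.
Both exceed 1, so a two-phase solution exists.
Newton–Raphson from ψ = 0.34:
  ψ = 0.340: g = 0.0938, g' = -0.494 → ψ = 0.530
  ψ = 0.530: g = 0.0026, g' = -0.477 → ψ = 0.535
Converged at ψ = 0.535.

two-phase, V/F = 0.535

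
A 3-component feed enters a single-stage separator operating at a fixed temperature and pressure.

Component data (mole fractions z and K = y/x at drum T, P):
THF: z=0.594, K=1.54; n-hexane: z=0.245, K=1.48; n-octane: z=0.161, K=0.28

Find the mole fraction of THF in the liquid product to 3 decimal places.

x_THF = 0.406

Rachford–Rice: g(β) = Σ zᵢ(Kᵢ−1)/(1+β(Kᵢ−1)) = 0.
Feasibility: ΣzᵢKᵢ = 1.322, Σzᵢ/Kᵢ = 1.126 — both > 1, two phases present.
Newton–Raphson from β = 0.5:
  β = 0.500: g = 0.1663, g' = -0.348 → β = 0.978
  β = 0.978: g = -0.1019, g' = -1.054 → β = 0.881
  β = 0.881: g = -0.0172, g' = -0.732 → β = 0.858
  β = 0.858: g = -0.0006, g' = -0.680 → β = 0.857
Converged at β = 0.857.
Compositions from xᵢ = zᵢ/(1+β(Kᵢ−1)), yᵢ = Kᵢxᵢ:
  THF: x = 0.406, y = 0.625
  n-hexane: x = 0.174, y = 0.257
  n-octane: x = 0.420, y = 0.118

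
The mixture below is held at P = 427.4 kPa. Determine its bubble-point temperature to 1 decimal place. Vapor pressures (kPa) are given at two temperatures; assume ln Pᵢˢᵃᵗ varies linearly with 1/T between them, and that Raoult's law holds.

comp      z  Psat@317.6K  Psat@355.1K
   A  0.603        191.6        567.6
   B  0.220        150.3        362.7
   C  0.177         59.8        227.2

Bubble-point temperature: ΣzᵢPᵢˢᵃᵗ(T) = P. Interpolate ln Pᵢˢᵃᵗ = aᵢ + bᵢ/T.
  T = 317.6 K: ΣzᵢPᵢˢᵃᵗ = 159.19 kPa
  T = 355.1 K: ΣzᵢPᵢˢᵃᵗ = 462.27 kPa
  T = 336.4 K: ΣzᵢPᵢˢᵃᵗ = 279.42 kPa
  T = 345.8 K: ΣzᵢPᵢˢᵃᵗ = 362.22 kPa
  T = 350.5 K: ΣzᵢPᵢˢᵃᵗ = 410.36 kPa
  T = 352.8 K: ΣzᵢPᵢˢᵃᵗ = 435.71 kPa
  T = 351.6 K: ΣzᵢPᵢˢᵃᵗ = 422.33 kPa
Interpolating between 351.6 K and 352.8 K gives T ≈ 352.1 K.

T = 352.1 K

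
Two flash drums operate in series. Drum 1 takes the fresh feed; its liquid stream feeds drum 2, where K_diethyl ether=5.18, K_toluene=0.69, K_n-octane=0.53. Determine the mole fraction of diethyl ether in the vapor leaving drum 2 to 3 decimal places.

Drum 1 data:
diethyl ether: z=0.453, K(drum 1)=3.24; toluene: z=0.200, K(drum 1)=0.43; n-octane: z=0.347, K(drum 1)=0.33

y_diethyl ether (drum 2) = 0.469

Drum 1:
Let ψ₁ = V/F and solve Σ zᵢ(Kᵢ−1)/(1+ψ₁(Kᵢ−1)) = 0.
Check two-phase: ΣzᵢKᵢ = 1.668 > 1 and Σzᵢ/Kᵢ = 1.656 > 1, so g(0) = 0.668 > 0 and g(1) = -0.656 < 0.
Newton iteration, ψ₁⁰ = 0.6:
  ψ₁ = 0.600: g = -0.1291, g' = -0.999 → ψ₁ = 0.471
  ψ₁ = 0.471: g = -0.0015, g' = -0.992 → ψ₁ = 0.469
Converged at ψ₁ = 0.469.
Drum-1 compositions:
  diethyl ether: x = 0.221, y = 0.716
  toluene: x = 0.273, y = 0.117
  n-octane: x = 0.506, y = 0.167
Drum-2 feed = drum-1 liquid: z₂ = (0.2209, 0.2730, 0.5061).
Drum 2:
Let ψ₂ = V/F and solve Σ zᵢ(Kᵢ−1)/(1+ψ₂(Kᵢ−1)) = 0.
g(0) = ΣzᵢKᵢ − 1 = 0.601 and g(1) = 1 − Σzᵢ/Kᵢ = -0.393, so a root lies in (0, 1).
Iterate (Newton) starting at ψ₂ = 0.6:
  ψ₂ = 0.600: g = -0.1721, g' = -0.570 → ψ₂ = 0.298
  ψ₂ = 0.298: g = 0.0412, g' = -0.948 → ψ₂ = 0.341
  ψ₂ = 0.341: g = 0.0023, g' = -0.846 → ψ₂ = 0.344
Converged at ψ₂ = 0.344.
  diethyl ether: x = 0.091, y = 0.469
  toluene: x = 0.306, y = 0.211
  n-octane: x = 0.604, y = 0.320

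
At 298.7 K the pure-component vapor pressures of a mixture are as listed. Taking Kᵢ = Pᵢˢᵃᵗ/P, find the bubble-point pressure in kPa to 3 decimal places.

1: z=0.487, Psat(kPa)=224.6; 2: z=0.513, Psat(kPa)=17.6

Pbub = 118.409 kPa

At the bubble point ψ → 0, so ΣzᵢKᵢ = 1 with Kᵢ = Pᵢˢᵃᵗ/P ⇒ P = ΣzᵢPᵢˢᵃᵗ.
P = 0.487·224.6 + 0.513·17.6 = 118.409 kPa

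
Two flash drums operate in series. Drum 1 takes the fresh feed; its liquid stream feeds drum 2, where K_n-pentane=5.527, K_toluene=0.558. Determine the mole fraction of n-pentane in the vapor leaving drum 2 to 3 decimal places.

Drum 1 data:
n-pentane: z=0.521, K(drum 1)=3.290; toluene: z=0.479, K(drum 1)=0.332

Drum 1:
Let ψ₁ = V/F and solve Σ zᵢ(Kᵢ−1)/(1+ψ₁(Kᵢ−1)) = 0.
Check two-phase: ΣzᵢKᵢ = 1.873 > 1 and Σzᵢ/Kᵢ = 1.601 > 1, so g(0) = 0.873 > 0 and g(1) = -0.601 < 0.
Binary case is linear: z₁(K₁−1)(1+ψ₁(K₂−1)) + z₂(K₂−1)(1+ψ₁(K₁−1)) = 0
⇒ ψ₁ = [z₁(K₁−1)+z₂(K₂−1)] / [−(K₁−1)(K₂−1)] = 0.8731/1.5297 = 0.571
Drum-1 compositions:
  n-pentane: x = 0.226, y = 0.743
  toluene: x = 0.774, y = 0.257
Drum-2 feed = drum-1 liquid: z₂ = (0.2258, 0.7742).
Drum 2:
Rachford–Rice: g(ψ₂) = Σ zᵢ(Kᵢ−1)/(1+ψ₂(Kᵢ−1)) = 0.
Check two-phase: ΣzᵢKᵢ = 1.680 > 1 and Σzᵢ/Kᵢ = 1.428 > 1, so g(0) = 0.680 > 0 and g(1) = -0.428 < 0.
Binary case is linear: z₁(K₁−1)(1+ψ₂(K₂−1)) + z₂(K₂−1)(1+ψ₂(K₁−1)) = 0
⇒ ψ₂ = [z₁(K₁−1)+z₂(K₂−1)] / [−(K₁−1)(K₂−1)] = 0.6801/2.0009 = 0.340
  n-pentane: x = 0.089, y = 0.492
  toluene: x = 0.911, y = 0.508

y_n-pentane (drum 2) = 0.492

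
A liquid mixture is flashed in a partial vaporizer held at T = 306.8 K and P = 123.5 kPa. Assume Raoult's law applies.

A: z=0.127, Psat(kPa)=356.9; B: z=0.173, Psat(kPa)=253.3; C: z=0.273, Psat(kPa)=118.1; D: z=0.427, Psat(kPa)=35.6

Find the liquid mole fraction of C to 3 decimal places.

x_C = 0.275

Raoult's law: Kᵢ = Pᵢˢᵃᵗ/P = Pᵢˢᵃᵗ/123.5.
  K_A = 356.9/123.5 = 2.88988, K_B = 253.3/123.5 = 2.05101, K_C = 118.1/123.5 = 0.95628, K_D = 35.6/123.5 = 0.28826
Rachford–Rice: g(V/F) = Σ zᵢ(Kᵢ−1)/(1+V/F(Kᵢ−1)) = 0.
Check two-phase: ΣzᵢKᵢ = 1.106 > 1 and Σzᵢ/Kᵢ = 1.895 > 1, so g(0) = 0.106 > 0 and g(1) = -0.895 < 0.
Iterate (Newton) starting at V/F = 0.54:
  V/F = 0.540: g = -0.2711, g' = -0.760 → V/F = 0.183
  V/F = 0.183: g = -0.0309, g' = -0.671 → V/F = 0.137
  V/F = 0.137: g = 0.0006, g' = -0.698 → V/F = 0.138
Converged at V/F = 0.138.
Compositions from xᵢ = zᵢ/(1+V/F(Kᵢ−1)), yᵢ = Kᵢxᵢ:
  A: x = 0.101, y = 0.291
  B: x = 0.151, y = 0.310
  C: x = 0.275, y = 0.263
  D: x = 0.474, y = 0.137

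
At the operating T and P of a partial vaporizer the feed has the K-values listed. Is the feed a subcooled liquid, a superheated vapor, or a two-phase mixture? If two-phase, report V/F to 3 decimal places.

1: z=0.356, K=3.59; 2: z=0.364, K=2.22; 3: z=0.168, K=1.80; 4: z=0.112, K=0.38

superheated vapor

ΣzᵢKᵢ = 2.431; Σzᵢ/Kᵢ = 0.651.
Since Σzᵢ/Kᵢ < 1 the mixture is above its dew point — single vapor phase.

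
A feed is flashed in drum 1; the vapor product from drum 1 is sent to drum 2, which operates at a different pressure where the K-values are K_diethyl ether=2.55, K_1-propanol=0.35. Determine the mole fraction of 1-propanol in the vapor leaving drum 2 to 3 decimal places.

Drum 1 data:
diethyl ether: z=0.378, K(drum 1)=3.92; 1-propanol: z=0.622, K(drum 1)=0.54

y_1-propanol (drum 2) = 0.247

Drum 1:
Let ψ₁ = V/F and solve Σ zᵢ(Kᵢ−1)/(1+ψ₁(Kᵢ−1)) = 0.
g(0) = ΣzᵢKᵢ − 1 = 0.818 and g(1) = 1 − Σzᵢ/Kᵢ = -0.248, so a root lies in (0, 1).
Newton–Raphson from ψ₁ = 0.5:
  ψ₁ = 0.500: g = 0.0771, g' = -0.755 → ψ₁ = 0.602
  ψ₁ = 0.602: g = 0.0044, g' = -0.675 → ψ₁ = 0.609
Converged at ψ₁ = 0.609.
Drum-1 compositions:
  diethyl ether: x = 0.136, y = 0.533
  1-propanol: x = 0.864, y = 0.467
Drum-2 feed = drum-1 vapor: z₂ = (0.5335, 0.4665).
Drum 2:
Rachford–Rice: g(ψ₂) = Σ zᵢ(Kᵢ−1)/(1+ψ₂(Kᵢ−1)) = 0.
Feasibility: ΣzᵢKᵢ = 1.524, Σzᵢ/Kᵢ = 1.542 — both > 1, two phases present.
Binary case is linear: z₁(K₁−1)(1+ψ₂(K₂−1)) + z₂(K₂−1)(1+ψ₂(K₁−1)) = 0
⇒ ψ₂ = [z₁(K₁−1)+z₂(K₂−1)] / [−(K₁−1)(K₂−1)] = 0.5237/1.0075 = 0.520
  diethyl ether: x = 0.295, y = 0.753
  1-propanol: x = 0.705, y = 0.247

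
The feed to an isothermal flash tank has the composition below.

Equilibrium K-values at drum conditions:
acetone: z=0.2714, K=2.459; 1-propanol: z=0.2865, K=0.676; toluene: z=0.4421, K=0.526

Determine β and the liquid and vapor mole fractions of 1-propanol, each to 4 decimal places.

Newton–Raphson from β = 0.56:
  β = 0.5600: g = -0.18076, g' = -0.4040 → β = 0.1125
  β = 0.1125: g = 0.02243, g' = -0.5695 → β = 0.1519
  β = 0.1519: g = 0.00068, g' = -0.5357 → β = 0.1532
Converged at β = 0.1532.
Compositions from xᵢ = zᵢ/(1+β(Kᵢ−1)), yᵢ = Kᵢxᵢ:
  acetone: x = 0.2218, y = 0.5455
  1-propanol: x = 0.3015, y = 0.2038
  toluene: x = 0.4767, y = 0.2508

β = 0.1532, x_1-propanol = 0.3015, y_1-propanol = 0.2038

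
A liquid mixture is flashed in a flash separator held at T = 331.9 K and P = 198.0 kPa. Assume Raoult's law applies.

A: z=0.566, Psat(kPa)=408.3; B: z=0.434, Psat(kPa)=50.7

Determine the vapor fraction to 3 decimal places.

ψ = 0.352

Raoult's law: Kᵢ = Pᵢˢᵃᵗ/P = Pᵢˢᵃᵗ/198.0.
  K_A = 408.3/198.0 = 2.06212, K_B = 50.7/198.0 = 0.25606
Binary case is linear: z₁(K₁−1)(1+ψ(K₂−1)) + z₂(K₂−1)(1+ψ(K₁−1)) = 0
⇒ ψ = [z₁(K₁−1)+z₂(K₂−1)] / [−(K₁−1)(K₂−1)] = 0.2783/0.7902 = 0.352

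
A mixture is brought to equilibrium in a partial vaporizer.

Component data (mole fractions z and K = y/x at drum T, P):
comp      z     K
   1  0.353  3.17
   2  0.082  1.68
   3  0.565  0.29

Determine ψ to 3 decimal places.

Iterate (Newton) starting at ψ = 0.37:
  ψ = 0.370: g = -0.0747, g' = -1.060 → ψ = 0.300
  ψ = 0.300: g = 0.0011, g' = -1.096 → ψ = 0.301
Converged at ψ = 0.301.

ψ = 0.301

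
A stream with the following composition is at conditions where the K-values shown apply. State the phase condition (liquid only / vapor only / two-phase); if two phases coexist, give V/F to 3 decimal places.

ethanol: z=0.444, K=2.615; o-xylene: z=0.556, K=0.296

ΣzᵢKᵢ = 1.326; Σzᵢ/Kᵢ = 2.048.
Both exceed 1, so a two-phase solution exists.
Rachford–Rice: g(ψ) = Σ zᵢ(Kᵢ−1)/(1+ψ(Kᵢ−1)) = 0.
Binary case is linear: z₁(K₁−1)(1+ψ(K₂−1)) + z₂(K₂−1)(1+ψ(K₁−1)) = 0
⇒ ψ = [z₁(K₁−1)+z₂(K₂−1)] / [−(K₁−1)(K₂−1)] = 0.3256/1.1370 = 0.286

two-phase, V/F = 0.286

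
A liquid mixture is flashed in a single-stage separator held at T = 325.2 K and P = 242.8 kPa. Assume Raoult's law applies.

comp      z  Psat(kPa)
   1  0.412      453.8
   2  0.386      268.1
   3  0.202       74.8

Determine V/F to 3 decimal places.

Raoult's law: Kᵢ = Pᵢˢᵃᵗ/P = Pᵢˢᵃᵗ/242.8.
  K_1 = 453.8/242.8 = 1.86903, K_2 = 268.1/242.8 = 1.10420, K_3 = 74.8/242.8 = 0.30807
Rachford–Rice: g(V/F) = Σ zᵢ(Kᵢ−1)/(1+V/F(Kᵢ−1)) = 0.
g(0) = ΣzᵢKᵢ − 1 = 0.258 and g(1) = 1 − Σzᵢ/Kᵢ = -0.226, so a root lies in (0, 1).
Newton iteration, V/F⁰ = 0.67:
  V/F = 0.670: g = 0.0033, g' = -0.464 → V/F = 0.677
Converged at V/F = 0.677.

V/F = 0.677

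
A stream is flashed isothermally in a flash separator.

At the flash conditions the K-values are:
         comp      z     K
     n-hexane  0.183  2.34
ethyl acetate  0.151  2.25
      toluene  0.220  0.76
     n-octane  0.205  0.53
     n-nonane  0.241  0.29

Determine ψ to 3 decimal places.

Rachford–Rice: g(ψ) = Σ zᵢ(Kᵢ−1)/(1+ψ(Kᵢ−1)) = 0.
Feasibility: ΣzᵢKᵢ = 1.114, Σzᵢ/Kᵢ = 1.653 — both > 1, two phases present.
Newton–Raphson from ψ = 0.38:
  ψ = 0.380: g = -0.1193, g' = -0.563 → ψ = 0.168
  ψ = 0.168: g = 0.0022, g' = -0.604 → ψ = 0.172
Converged at ψ = 0.172.

ψ = 0.172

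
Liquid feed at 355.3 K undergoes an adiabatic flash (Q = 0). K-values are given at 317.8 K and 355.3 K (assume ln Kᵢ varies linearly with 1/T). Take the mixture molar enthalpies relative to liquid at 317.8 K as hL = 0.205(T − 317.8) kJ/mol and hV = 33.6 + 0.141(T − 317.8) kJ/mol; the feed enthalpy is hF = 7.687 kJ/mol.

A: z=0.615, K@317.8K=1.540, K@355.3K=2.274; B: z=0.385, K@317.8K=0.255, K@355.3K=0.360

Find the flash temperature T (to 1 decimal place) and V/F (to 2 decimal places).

T = 321.7 K, V/F = 0.21

Adiabatic flash: solve Rachford–Rice at each trial T, then check hF = ψ·hV(T) + (1−ψ)·hL(T).
  T = 317.8 K: K = (1.540, 0.255), RR gives ψ = 0.113, H_out = 3.781 kJ/mol
  T = 355.3 K: K = (2.274, 0.360), RR gives ψ = 0.659, H_out = 28.240 kJ/mol
  T = 336.6 K: K = (1.893, 0.306), RR gives ψ = 0.455, H_out = 18.594 kJ/mol
  T = 327.2 K: K = (1.712, 0.280), RR gives ψ = 0.314, H_out = 12.283 kJ/mol
  T = 322.5 K: K = (1.625, 0.267), RR gives ψ = 0.224, H_out = 8.411 kJ/mol
  T = 320.1 K: K = (1.581, 0.261), RR gives ψ = 0.170, H_out = 6.161 kJ/mol
Linear interpolation between T = 320.1 (H_out = 6.161) and T = 322.5 (H_out = 8.411) on hF = 7.687 gives T ≈ 321.7 K, at which ψ = 0.21.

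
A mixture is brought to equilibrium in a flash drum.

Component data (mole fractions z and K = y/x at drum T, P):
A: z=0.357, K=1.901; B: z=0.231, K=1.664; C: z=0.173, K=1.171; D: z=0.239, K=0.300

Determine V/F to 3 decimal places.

Rachford–Rice: g(V/F) = Σ zᵢ(Kᵢ−1)/(1+V/F(Kᵢ−1)) = 0.
Check two-phase: ΣzᵢKᵢ = 1.337 > 1 and Σzᵢ/Kᵢ = 1.271 > 1, so g(0) = 0.337 > 0 and g(1) = -0.271 < 0.
Newton–Raphson from V/F = 0.63:
  V/F = 0.630: g = 0.0408, g' = -0.547 → V/F = 0.704
  V/F = 0.704: g = -0.0024, g' = -0.616 → V/F = 0.701
Converged at V/F = 0.701.

V/F = 0.701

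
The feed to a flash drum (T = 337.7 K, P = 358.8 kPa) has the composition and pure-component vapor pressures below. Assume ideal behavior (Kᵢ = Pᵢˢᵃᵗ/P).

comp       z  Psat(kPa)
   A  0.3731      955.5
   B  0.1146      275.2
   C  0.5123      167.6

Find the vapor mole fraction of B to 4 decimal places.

Raoult's law: Kᵢ = Pᵢˢᵃᵗ/P = Pᵢˢᵃᵗ/358.8.
  K_A = 955.5/358.8 = 2.663043, K_B = 275.2/358.8 = 0.767001, K_C = 167.6/358.8 = 0.467113
Let β = V/F and solve Σ zᵢ(Kᵢ−1)/(1+β(Kᵢ−1)) = 0.
Feasibility: ΣzᵢKᵢ = 1.3208, Σzᵢ/Kᵢ = 1.3863 — both > 1, two phases present.
Iterate (Newton) starting at β = 0.53:
  β = 0.5300: g = -0.08112, g' = -0.5821 → β = 0.3907
  β = 0.3907: g = 0.00197, g' = -0.6187 → β = 0.3938
Converged at β = 0.3939.
Compositions from xᵢ = zᵢ/(1+β(Kᵢ−1)), yᵢ = Kᵢxᵢ:
  A: x = 0.2254, y = 0.6004
  B: x = 0.1262, y = 0.0968
  C: x = 0.6484, y = 0.3029

y_B = 0.0968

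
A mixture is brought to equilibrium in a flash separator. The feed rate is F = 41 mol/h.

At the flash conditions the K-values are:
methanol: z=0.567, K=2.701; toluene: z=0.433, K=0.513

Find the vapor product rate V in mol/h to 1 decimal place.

Let β = V/F and solve Σ zᵢ(Kᵢ−1)/(1+β(Kᵢ−1)) = 0.
Check two-phase: ΣzᵢKᵢ = 1.754 > 1 and Σzᵢ/Kᵢ = 1.054 > 1, so g(0) = 0.754 > 0 and g(1) = -0.054 < 0.
Binary case is linear: z₁(K₁−1)(1+β(K₂−1)) + z₂(K₂−1)(1+β(K₁−1)) = 0
⇒ β = [z₁(K₁−1)+z₂(K₂−1)] / [−(K₁−1)(K₂−1)] = 0.7536/0.8284 = 0.910
Then V = β·F = 0.9097·41 = 37.3 mol/h and L = F − V = 3.7 mol/h.

V = 37.3 mol/h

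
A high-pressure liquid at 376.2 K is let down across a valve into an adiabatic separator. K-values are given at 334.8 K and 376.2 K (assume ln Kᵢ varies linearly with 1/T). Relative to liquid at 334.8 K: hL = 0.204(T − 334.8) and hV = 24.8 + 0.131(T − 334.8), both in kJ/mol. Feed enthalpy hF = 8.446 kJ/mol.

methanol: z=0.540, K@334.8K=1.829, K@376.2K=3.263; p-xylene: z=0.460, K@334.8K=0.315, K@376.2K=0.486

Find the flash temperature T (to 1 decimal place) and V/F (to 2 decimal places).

T = 338.5 K, V/F = 0.31

Adiabatic flash: solve Rachford–Rice at each trial T, then check hF = ψ·hV(T) + (1−ψ)·hL(T).
  T = 334.8 K: K = (1.829, 0.315), RR gives ψ = 0.233, H_out = 5.789 kJ/mol
  T = 376.2 K: K = (3.263, 0.486), RR gives ψ = 0.847, H_out = 26.898 kJ/mol
  T = 355.5 K: K = (2.484, 0.396), RR gives ψ = 0.585, H_out = 17.836 kJ/mol
  T = 345.1 K: K = (2.140, 0.354), RR gives ψ = 0.433, H_out = 12.509 kJ/mol
  T = 340.0 K: K = (1.982, 0.335), RR gives ψ = 0.343, H_out = 9.441 kJ/mol
  T = 337.4 K: K = (1.905, 0.325), RR gives ψ = 0.291, H_out = 7.696 kJ/mol
  T = 338.7 K: K = (1.943, 0.330), RR gives ψ = 0.318, H_out = 8.587 kJ/mol
Linear interpolation between T = 337.4 (H_out = 7.696) and T = 338.7 (H_out = 8.587) on hF = 8.446 gives T ≈ 338.5 K, at which ψ = 0.31.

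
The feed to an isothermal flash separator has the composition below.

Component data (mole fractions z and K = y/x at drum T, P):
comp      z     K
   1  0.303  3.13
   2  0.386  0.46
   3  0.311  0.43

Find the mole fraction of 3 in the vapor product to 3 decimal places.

y_3 = 0.153

Material balance + equilibrium reduce to Σ zᵢ(Kᵢ−1)/(1+V/F(Kᵢ−1)) = 0.
g(0) = ΣzᵢKᵢ − 1 = 0.260 and g(1) = 1 − Σzᵢ/Kᵢ = -0.659, so a root lies in (0, 1).
Newton iteration, V/F⁰ = 0.5:
  V/F = 0.500: g = -0.2209, g' = -0.731 → V/F = 0.198
  V/F = 0.198: g = 0.0208, g' = -0.950 → V/F = 0.220
Converged at V/F = 0.220.
Compositions from xᵢ = zᵢ/(1+V/F(Kᵢ−1)), yᵢ = Kᵢxᵢ:
  1: x = 0.206, y = 0.646
  2: x = 0.438, y = 0.202
  3: x = 0.356, y = 0.153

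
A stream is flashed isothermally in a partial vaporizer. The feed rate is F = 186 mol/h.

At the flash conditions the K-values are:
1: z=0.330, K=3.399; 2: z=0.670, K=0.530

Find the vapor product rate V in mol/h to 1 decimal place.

V = 78.6 mol/h

Rachford–Rice: g(β) = Σ zᵢ(Kᵢ−1)/(1+β(Kᵢ−1)) = 0.
Check two-phase: ΣzᵢKᵢ = 1.477 > 1 and Σzᵢ/Kᵢ = 1.361 > 1, so g(0) = 0.477 > 0 and g(1) = -0.361 < 0.
Binary case is linear: z₁(K₁−1)(1+β(K₂−1)) + z₂(K₂−1)(1+β(K₁−1)) = 0
⇒ β = [z₁(K₁−1)+z₂(K₂−1)] / [−(K₁−1)(K₂−1)] = 0.4768/1.1275 = 0.423
Then V = β·F = 0.4228·186 = 78.6 mol/h and L = F − V = 107.4 mol/h.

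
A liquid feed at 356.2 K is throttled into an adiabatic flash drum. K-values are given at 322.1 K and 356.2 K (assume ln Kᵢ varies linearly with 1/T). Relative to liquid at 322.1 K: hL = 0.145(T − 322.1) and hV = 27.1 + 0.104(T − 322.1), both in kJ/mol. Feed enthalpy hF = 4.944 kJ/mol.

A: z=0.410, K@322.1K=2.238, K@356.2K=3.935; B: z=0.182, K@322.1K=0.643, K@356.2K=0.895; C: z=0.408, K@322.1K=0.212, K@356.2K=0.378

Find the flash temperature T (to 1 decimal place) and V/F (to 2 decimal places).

Adiabatic flash: solve Rachford–Rice at each trial T, then check hF = ψ·hV(T) + (1−ψ)·hL(T).
  T = 322.1 K: K = (2.238, 0.643, 0.212), RR gives ψ = 0.144, H_out = 3.890 kJ/mol
  T = 356.2 K: K = (3.935, 0.895, 0.378), RR gives ψ = 0.612, H_out = 20.679 kJ/mol
  T = 339.1 K: K = (3.007, 0.765, 0.287), RR gives ψ = 0.402, H_out = 13.089 kJ/mol
  T = 330.6 K: K = (2.604, 0.703, 0.248), RR gives ψ = 0.287, H_out = 8.902 kJ/mol
  T = 326.4 K: K = (2.419, 0.673, 0.230), RR gives ψ = 0.221, H_out = 6.568 kJ/mol
  T = 324.2 K: K = (2.325, 0.658, 0.220), RR gives ψ = 0.183, H_out = 5.241 kJ/mol
Linear interpolation between T = 322.1 (H_out = 3.890) and T = 324.2 (H_out = 5.241) on hF = 4.944 gives T ≈ 323.7 K, at which ψ = 0.17.

T = 323.7 K, V/F = 0.17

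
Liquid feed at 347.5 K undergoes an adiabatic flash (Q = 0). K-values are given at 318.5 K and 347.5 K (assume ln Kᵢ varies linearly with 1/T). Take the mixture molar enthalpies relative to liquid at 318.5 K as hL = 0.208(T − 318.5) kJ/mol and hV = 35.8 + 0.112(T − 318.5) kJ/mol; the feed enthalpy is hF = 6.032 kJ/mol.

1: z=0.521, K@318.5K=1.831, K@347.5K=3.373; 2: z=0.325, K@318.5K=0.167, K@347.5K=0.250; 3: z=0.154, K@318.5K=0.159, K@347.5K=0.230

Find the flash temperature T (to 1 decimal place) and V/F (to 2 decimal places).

Adiabatic flash: solve Rachford–Rice at each trial T, then check hF = ψ·hV(T) + (1−ψ)·hL(T).
  T = 318.5 K: K = (1.831, 0.167, 0.159), RR gives ψ = 0.047, H_out = 1.687 kJ/mol
  T = 347.5 K: K = (3.373, 0.250, 0.230), RR gives ψ = 0.487, H_out = 22.106 kJ/mol
  T = 333.0 K: K = (2.518, 0.206, 0.193), RR gives ψ = 0.337, H_out = 14.621 kJ/mol
  T = 325.8 K: K = (2.157, 0.186, 0.176), RR gives ψ = 0.224, H_out = 9.367 kJ/mol
  T = 322.1 K: K = (1.987, 0.176, 0.167), RR gives ψ = 0.145, H_out = 5.889 kJ/mol
  T = 324.0 K: K = (2.073, 0.181, 0.171), RR gives ψ = 0.188, H_out = 7.761 kJ/mol
Linear interpolation between T = 322.1 (H_out = 5.889) and T = 324.0 (H_out = 7.761) on hF = 6.032 gives T ≈ 322.2 K, at which ψ = 0.15.

T = 322.2 K, V/F = 0.15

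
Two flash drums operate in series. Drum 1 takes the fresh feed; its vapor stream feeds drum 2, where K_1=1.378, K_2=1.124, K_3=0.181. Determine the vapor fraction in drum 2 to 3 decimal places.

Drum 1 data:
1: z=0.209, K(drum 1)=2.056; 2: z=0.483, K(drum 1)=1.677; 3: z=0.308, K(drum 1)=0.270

Drum 1:
Rachford–Rice: g(ψ₁) = Σ zᵢ(Kᵢ−1)/(1+ψ₁(Kᵢ−1)) = 0.
Feasibility: ΣzᵢKᵢ = 1.323, Σzᵢ/Kᵢ = 1.530 — both > 1, two phases present.
Iterate (Newton) starting at ψ₁ = 0.5:
  ψ₁ = 0.500: g = 0.0347, g' = -0.630 → ψ₁ = 0.555
  ψ₁ = 0.555: g = -0.0011, g' = -0.673 → ψ₁ = 0.553
Converged at ψ₁ = 0.553.
Drum-1 compositions:
  1: x = 0.132, y = 0.271
  2: x = 0.351, y = 0.589
  3: x = 0.517, y = 0.140
Drum-2 feed = drum-1 vapor: z₂ = (0.2712, 0.5893, 0.1395).
Drum 2:
Let ψ₂ = V/F and solve Σ zᵢ(Kᵢ−1)/(1+ψ₂(Kᵢ−1)) = 0.
Feasibility: ΣzᵢKᵢ = 1.061, Σzᵢ/Kᵢ = 1.492 — both > 1, two phases present.
Newton–Raphson from ψ₂ = 0.5:
  ψ₂ = 0.500: g = -0.0385, g' = -0.304 → ψ₂ = 0.373
  ψ₂ = 0.373: g = -0.0049, g' = -0.232 → ψ₂ = 0.352
Converged at ψ₂ = 0.352.
  1: x = 0.239, y = 0.330
  2: x = 0.565, y = 0.635
  3: x = 0.196, y = 0.035

V/F (drum 2) = 0.352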